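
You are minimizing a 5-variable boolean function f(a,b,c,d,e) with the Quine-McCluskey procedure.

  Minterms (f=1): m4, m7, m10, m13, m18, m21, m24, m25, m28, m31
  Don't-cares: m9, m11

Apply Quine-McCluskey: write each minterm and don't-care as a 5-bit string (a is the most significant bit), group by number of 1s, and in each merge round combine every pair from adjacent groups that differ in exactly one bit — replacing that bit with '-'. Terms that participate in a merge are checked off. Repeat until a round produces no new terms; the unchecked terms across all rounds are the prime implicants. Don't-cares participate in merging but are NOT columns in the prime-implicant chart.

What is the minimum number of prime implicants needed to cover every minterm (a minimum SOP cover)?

9

Round 0: 00100 00111 01001✓ 01010✓ 01011✓ 01101✓ 10010 10101 11000✓ 11001✓ 11100✓ 11111
Round 1: -1001 01-01 010-1 0101- 11-00 1100-
PIs = {-1001, 00100, 00111, 01-01, 010-1, 0101-, 10010, 10101, 11-00, 1100-, 11111}
Coverage chart:
  m4: 00100 ←essential
  m7: 00111 ←essential
  m10: 0101- ←essential
  m13: 01-01 ←essential
  m18: 10010 ←essential
  m21: 10101 ←essential
  m24: 11-00,1100-
  m25: -1001,1100-
  m28: 11-00 ←essential
  m31: 11111 ←essential
Essential: 00100, 00111, 01-01, 0101-, 10010, 10101, 11-00, 11111
Petrick residual → -1001
Min cover (9 terms): bc'd'e + a'b'cd'e' + a'b'cde + a'bd'e + a'bc'd + ab'c'de' + ab'cd'e + abd'e' + abcde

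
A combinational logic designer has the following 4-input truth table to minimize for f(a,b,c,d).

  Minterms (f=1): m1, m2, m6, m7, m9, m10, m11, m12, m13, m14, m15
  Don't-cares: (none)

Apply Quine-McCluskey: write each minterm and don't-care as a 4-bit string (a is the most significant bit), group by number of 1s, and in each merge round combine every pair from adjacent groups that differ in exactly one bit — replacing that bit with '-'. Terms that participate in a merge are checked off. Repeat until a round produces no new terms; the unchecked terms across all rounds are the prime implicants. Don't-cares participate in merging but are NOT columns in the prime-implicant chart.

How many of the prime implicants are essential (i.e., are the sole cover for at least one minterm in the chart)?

[col 0] 0001*, 0010*, 0110*, 0111*, 1001*, 1010*, 1011*, 1100*, 1101*, 1110*, 1111*
[col 1] -001, -010*, -110*, -111*, 0-10*, 011-*, 1-01*, 1-10*, 1-11*, 10-1*, 101-*, 11-0*, 11-1*, 110-*, 111-*
[col 2] --10, -11-, 1--1, 1-1-, 11--
Prime implicants: --10, -001, -11-, 1--1, 1-1-, 11--
PI chart (minterm → PIs covering it):
  1 | -001  (sole → essential)
  2 | --10  (sole → essential)
  6 | --10,-11-
  7 | -11-  (sole → essential)
  9 | -001,1--1
  10 | --10,1-1-
  11 | 1--1,1-1-
  12 | 11--  (sole → essential)
  13 | 1--1,11--
  14 | --10,-11-,1-1-,11--
  15 | -11-,1--1,1-1-,11--
Essential prime implicants: --10, -001, -11-, 11--

4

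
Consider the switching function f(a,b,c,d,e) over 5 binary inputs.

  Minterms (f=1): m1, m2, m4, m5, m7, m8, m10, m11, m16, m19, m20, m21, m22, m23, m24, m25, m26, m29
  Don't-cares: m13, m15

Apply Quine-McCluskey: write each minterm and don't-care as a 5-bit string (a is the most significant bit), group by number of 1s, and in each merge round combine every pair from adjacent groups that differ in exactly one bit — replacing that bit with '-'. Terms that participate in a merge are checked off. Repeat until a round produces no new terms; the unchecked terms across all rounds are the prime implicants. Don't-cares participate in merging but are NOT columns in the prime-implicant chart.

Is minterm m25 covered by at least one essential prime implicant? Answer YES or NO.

Round 0: 00001✓ 00010✓ 00100✓ 00101✓ 00111✓ 01000✓ 01010✓ 01011✓ 01101✓ 01111✓ 10000✓ 10011✓ 10100✓ 10101✓ 10110✓ 10111✓ 11000✓ 11001✓ 11010✓ 11101✓
Round 1: -0100✓ -0101✓ -0111✓ -1000✓ -1010✓ -1101✓ 0-010 0-101✓ 0-111✓ 00-01 001-1✓ 0010-✓ 01-11 010-0✓ 0101- 011-1✓ 1-000 1-101✓ 10-00 10-11 101-0✓ 101-1✓ 1010-✓ 1011-✓ 11-01 110-0✓ 1100-
Round 2: --101 -01-1 -010- -10-0 0-1-1 101--
PIs = {--101, -01-1, -010-, -10-0, 0-010, 0-1-1, 00-01, 01-11, 0101-, 1-000, 10-00, 10-11, 101--, 11-01, 1100-}
Coverage chart:
  m1: 00-01 ←essential
  m2: 0-010 ←essential
  m4: -010- ←essential
  m5: --101,-01-1,-010-,0-1-1,00-01
  m7: -01-1,0-1-1
  m8: -10-0 ←essential
  m10: -10-0,0-010,0101-
  m11: 01-11,0101-
  m16: 1-000,10-00
  m19: 10-11 ←essential
  m20: -010-,10-00,101--
  m21: --101,-01-1,-010-,101--
  m22: 101-- ←essential
  m23: -01-1,10-11,101--
  m24: -10-0,1-000,1100-
  m25: 11-01,1100-
  m26: -10-0 ←essential
  m29: --101,11-01
Essential: -010-, -10-0, 0-010, 00-01, 10-11, 101--

NO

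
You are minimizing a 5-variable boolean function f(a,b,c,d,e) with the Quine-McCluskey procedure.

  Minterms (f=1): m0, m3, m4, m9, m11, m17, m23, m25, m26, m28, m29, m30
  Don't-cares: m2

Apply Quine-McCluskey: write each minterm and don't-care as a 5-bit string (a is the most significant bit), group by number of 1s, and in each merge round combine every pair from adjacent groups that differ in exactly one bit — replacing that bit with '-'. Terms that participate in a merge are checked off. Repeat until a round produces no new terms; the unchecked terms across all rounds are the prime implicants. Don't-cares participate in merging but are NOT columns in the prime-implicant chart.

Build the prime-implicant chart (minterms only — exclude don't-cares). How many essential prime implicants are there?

Round 0: 00000✓ 00010✓ 00011✓ 00100✓ 01001✓ 01011✓ 10001✓ 10111 11001✓ 11010✓ 11100✓ 11101✓ 11110✓
Round 1: -1001 0-011 00-00 000-0 0001- 010-1 1-001 11-01 11-10 111-0 1110-
PIs = {-1001, 0-011, 00-00, 000-0, 0001-, 010-1, 1-001, 10111, 11-01, 11-10, 111-0, 1110-}
Coverage chart:
  m0: 00-00,000-0
  m3: 0-011,0001-
  m4: 00-00 ←essential
  m9: -1001,010-1
  m11: 0-011,010-1
  m17: 1-001 ←essential
  m23: 10111 ←essential
  m25: -1001,1-001,11-01
  m26: 11-10 ←essential
  m28: 111-0,1110-
  m29: 11-01,1110-
  m30: 11-10,111-0
Essential: 00-00, 1-001, 10111, 11-10

4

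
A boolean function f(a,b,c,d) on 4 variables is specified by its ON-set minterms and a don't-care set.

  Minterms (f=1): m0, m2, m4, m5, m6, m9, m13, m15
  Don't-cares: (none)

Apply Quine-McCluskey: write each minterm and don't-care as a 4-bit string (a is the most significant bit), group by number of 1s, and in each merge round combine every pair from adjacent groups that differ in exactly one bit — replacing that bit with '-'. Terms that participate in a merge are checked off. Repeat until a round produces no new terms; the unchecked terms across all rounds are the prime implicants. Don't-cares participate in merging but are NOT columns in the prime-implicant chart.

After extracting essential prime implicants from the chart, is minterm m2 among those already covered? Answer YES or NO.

[col 0] 0000*, 0010*, 0100*, 0101*, 0110*, 1001*, 1101*, 1111*
[col 1] -101, 0-00*, 0-10*, 00-0*, 01-0*, 010-, 1-01, 11-1
[col 2] 0--0
Prime implicants: -101, 0--0, 010-, 1-01, 11-1
PI chart (minterm → PIs covering it):
  0 | 0--0  (sole → essential)
  2 | 0--0  (sole → essential)
  4 | 0--0,010-
  5 | -101,010-
  6 | 0--0  (sole → essential)
  9 | 1-01  (sole → essential)
  13 | -101,1-01,11-1
  15 | 11-1  (sole → essential)
Essential prime implicants: 0--0, 1-01, 11-1

YES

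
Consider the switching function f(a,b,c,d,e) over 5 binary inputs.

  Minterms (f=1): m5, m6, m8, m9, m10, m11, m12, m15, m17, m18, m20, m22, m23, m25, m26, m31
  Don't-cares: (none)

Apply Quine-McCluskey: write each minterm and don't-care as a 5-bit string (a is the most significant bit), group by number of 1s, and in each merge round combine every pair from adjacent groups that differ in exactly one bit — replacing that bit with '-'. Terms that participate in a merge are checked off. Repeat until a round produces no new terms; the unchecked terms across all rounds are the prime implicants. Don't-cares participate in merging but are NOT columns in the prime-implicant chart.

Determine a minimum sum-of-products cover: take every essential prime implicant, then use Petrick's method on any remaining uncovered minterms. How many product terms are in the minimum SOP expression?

9

size-2^0 implicants → 00101  00110(✓)  01000(✓)  01001(✓)  01010(✓)  01011(✓)  01100(✓)  01111(✓)  10001(✓)  10010(✓)  10100(✓)  10110(✓)  10111(✓)  11001(✓)  11010(✓)  11111(✓)
size-2^1 implicants → -0110  -1001  -1010  -1111  01-00  01-11  010-0(✓)  010-1(✓)  0100-(✓)  0101-(✓)  1-001  1-010  1-111  10-10  101-0  1011-
size-2^2 implicants → 010--
Unchecked terms (primes): -0110, -1001, -1010, -1111, 00101, 01-00, 01-11, 010--, 1-001, 1-010, 1-111, 10-10, 101-0, 1011-
Minterm coverage:
  m5 ⊆ 00101 [E]
  m6 ⊆ -0110 [E]
  m8 ⊆ 01-00,010--
  m9 ⊆ -1001,010--
  m10 ⊆ -1010,010--
  m11 ⊆ 01-11,010--
  m12 ⊆ 01-00 [E]
  m15 ⊆ -1111,01-11
  m17 ⊆ 1-001 [E]
  m18 ⊆ 1-010,10-10
  m20 ⊆ 101-0 [E]
  m22 ⊆ -0110,10-10,101-0,1011-
  m23 ⊆ 1-111,1011-
  m25 ⊆ -1001,1-001
  m26 ⊆ -1010,1-010
  m31 ⊆ -1111,1-111
E = {-0110, 00101, 01-00, 1-001, 101-0}
Petrick residual → -1111, 010--, 1-010, 1-111
Cover = b'cde' + bcde + a'b'cd'e + a'bd'e' + a'bc' + ac'd'e + ac'de' + acde + ab'ce'  |cover|=9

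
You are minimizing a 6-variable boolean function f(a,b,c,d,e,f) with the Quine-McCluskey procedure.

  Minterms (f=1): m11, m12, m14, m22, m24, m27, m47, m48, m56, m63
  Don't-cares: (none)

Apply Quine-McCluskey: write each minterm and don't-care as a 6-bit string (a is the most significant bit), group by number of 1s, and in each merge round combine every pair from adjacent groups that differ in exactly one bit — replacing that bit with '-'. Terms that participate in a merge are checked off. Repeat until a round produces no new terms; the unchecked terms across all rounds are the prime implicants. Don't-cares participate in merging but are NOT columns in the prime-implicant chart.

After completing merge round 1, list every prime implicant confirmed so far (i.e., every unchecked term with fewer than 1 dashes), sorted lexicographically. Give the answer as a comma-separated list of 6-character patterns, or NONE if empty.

Round 0: 001011✓ 001100✓ 001110✓ 010110 011000✓ 011011✓ 101111✓ 110000✓ 111000✓ 111111✓
Round 1: -11000 0-1011 0011-0 1-1111 11-000
PIs = {-11000, 0-1011, 0011-0, 010110, 1-1111, 11-000}

010110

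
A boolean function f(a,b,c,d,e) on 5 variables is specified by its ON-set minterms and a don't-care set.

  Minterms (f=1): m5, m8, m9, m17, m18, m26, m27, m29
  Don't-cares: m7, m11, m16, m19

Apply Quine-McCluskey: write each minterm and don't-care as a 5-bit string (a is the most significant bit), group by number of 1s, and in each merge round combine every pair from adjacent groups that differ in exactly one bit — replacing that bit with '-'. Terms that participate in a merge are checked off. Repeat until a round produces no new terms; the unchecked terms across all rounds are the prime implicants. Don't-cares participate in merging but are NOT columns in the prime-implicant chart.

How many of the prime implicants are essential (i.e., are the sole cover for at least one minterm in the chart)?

5

[col 0] 00101*, 00111*, 01000*, 01001*, 01011*, 10000*, 10001*, 10010*, 10011*, 11010*, 11011*, 11101
[col 1] -1011, 001-1, 010-1, 0100-, 1-010*, 1-011*, 100-0*, 100-1*, 1000-*, 1001-*, 1101-*
[col 2] 1-01-, 100--
Prime implicants: -1011, 001-1, 010-1, 0100-, 1-01-, 100--, 11101
PI chart (minterm → PIs covering it):
  5 | 001-1  (sole → essential)
  8 | 0100-  (sole → essential)
  9 | 010-1,0100-
  17 | 100--  (sole → essential)
  18 | 1-01-,100--
  26 | 1-01-  (sole → essential)
  27 | -1011,1-01-
  29 | 11101  (sole → essential)
Essential prime implicants: 001-1, 0100-, 1-01-, 100--, 11101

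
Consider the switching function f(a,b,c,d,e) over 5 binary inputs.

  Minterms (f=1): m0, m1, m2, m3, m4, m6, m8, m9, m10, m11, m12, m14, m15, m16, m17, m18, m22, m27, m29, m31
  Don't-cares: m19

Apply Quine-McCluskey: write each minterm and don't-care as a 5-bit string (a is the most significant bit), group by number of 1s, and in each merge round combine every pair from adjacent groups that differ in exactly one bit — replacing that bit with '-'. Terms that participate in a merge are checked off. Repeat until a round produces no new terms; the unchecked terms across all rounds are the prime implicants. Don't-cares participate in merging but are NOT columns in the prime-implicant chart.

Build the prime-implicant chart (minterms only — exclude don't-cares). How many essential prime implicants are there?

5

[col 0] 00000*, 00001*, 00010*, 00011*, 00100*, 00110*, 01000*, 01001*, 01010*, 01011*, 01100*, 01110*, 01111*, 10000*, 10001*, 10010*, 10011*, 10110*, 11011*, 11101*, 11111*
[col 1] -0000*, -0001*, -0010*, -0011*, -0110*, -1011*, -1111*, 0-000*, 0-001*, 0-010*, 0-011*, 0-100*, 0-110*, 00-00*, 00-10*, 000-0*, 000-1*, 0000-*, 0001-*, 001-0*, 01-00*, 01-10*, 01-11*, 010-0*, 010-1*, 0100-*, 0101-*, 011-0*, 0111-*, 1-011*, 10-10*, 100-0*, 100-1*, 1000-*, 1001-*, 11-11*, 111-1
[col 2] --011, -0-10, -00-0*, -00-1*, -000-*, -001-*, -1-11, 0--00*, 0--10*, 0-0-0*, 0-0-1*, 0-00-*, 0-01-*, 0-1-0*, 00--0*, 000--*, 01--0*, 01-1-, 010--*, 100--*
[col 3] -00--, 0---0, 0-0--
Prime implicants: --011, -0-10, -00--, -1-11, 0---0, 0-0--, 01-1-, 111-1
PI chart (minterm → PIs covering it):
  0 | -00--,0---0,0-0--
  1 | -00--,0-0--
  2 | -0-10,-00--,0---0,0-0--
  3 | --011,-00--,0-0--
  4 | 0---0  (sole → essential)
  6 | -0-10,0---0
  8 | 0---0,0-0--
  9 | 0-0--  (sole → essential)
  10 | 0---0,0-0--,01-1-
  11 | --011,-1-11,0-0--,01-1-
  12 | 0---0  (sole → essential)
  14 | 0---0,01-1-
  15 | -1-11,01-1-
  16 | -00--  (sole → essential)
  17 | -00--  (sole → essential)
  18 | -0-10,-00--
  22 | -0-10  (sole → essential)
  27 | --011,-1-11
  29 | 111-1  (sole → essential)
  31 | -1-11,111-1
Essential prime implicants: -0-10, -00--, 0---0, 0-0--, 111-1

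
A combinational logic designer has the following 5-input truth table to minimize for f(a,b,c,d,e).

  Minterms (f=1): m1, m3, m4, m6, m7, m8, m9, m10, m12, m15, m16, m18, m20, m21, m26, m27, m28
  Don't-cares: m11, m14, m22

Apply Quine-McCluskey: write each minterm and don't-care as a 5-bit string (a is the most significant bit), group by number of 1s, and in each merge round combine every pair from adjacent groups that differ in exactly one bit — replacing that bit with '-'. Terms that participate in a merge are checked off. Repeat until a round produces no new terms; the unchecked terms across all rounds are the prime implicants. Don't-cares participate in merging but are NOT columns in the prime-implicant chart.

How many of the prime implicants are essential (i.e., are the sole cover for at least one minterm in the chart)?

5

size-2^0 implicants → 00001(✓)  00011(✓)  00100(✓)  00110(✓)  00111(✓)  01000(✓)  01001(✓)  01010(✓)  01011(✓)  01100(✓)  01110(✓)  01111(✓)  10000(✓)  10010(✓)  10100(✓)  10101(✓)  10110(✓)  11010(✓)  11011(✓)  11100(✓)
size-2^1 implicants → -0100(✓)  -0110(✓)  -1010(✓)  -1011(✓)  -1100(✓)  0-001(✓)  0-011(✓)  0-100(✓)  0-110(✓)  0-111(✓)  00-11(✓)  000-1(✓)  001-0(✓)  0011-(✓)  01-00(✓)  01-10(✓)  01-11(✓)  010-0(✓)  010-1(✓)  0100-(✓)  0101-(✓)  011-0(✓)  0111-(✓)  1-010  1-100(✓)  10-00(✓)  10-10(✓)  100-0(✓)  101-0(✓)  1010-  1101-(✓)
size-2^2 implicants → --100  -01-0  -101-  0--11  0-0-1  0-1-0  0-11-  01--0  01-1-  010--  10--0
Unchecked terms (primes): --100, -01-0, -101-, 0--11, 0-0-1, 0-1-0, 0-11-, 01--0, 01-1-, 010--, 1-010, 10--0, 1010-
Minterm coverage:
  m1 ⊆ 0-0-1 [E]
  m3 ⊆ 0--11,0-0-1
  m4 ⊆ --100,-01-0,0-1-0
  m6 ⊆ -01-0,0-1-0,0-11-
  m7 ⊆ 0--11,0-11-
  m8 ⊆ 01--0,010--
  m9 ⊆ 0-0-1,010--
  m10 ⊆ -101-,01--0,01-1-,010--
  m12 ⊆ --100,0-1-0,01--0
  m15 ⊆ 0--11,0-11-,01-1-
  m16 ⊆ 10--0 [E]
  m18 ⊆ 1-010,10--0
  m20 ⊆ --100,-01-0,10--0,1010-
  m21 ⊆ 1010- [E]
  m26 ⊆ -101-,1-010
  m27 ⊆ -101- [E]
  m28 ⊆ --100 [E]
E = {--100, -101-, 0-0-1, 10--0, 1010-}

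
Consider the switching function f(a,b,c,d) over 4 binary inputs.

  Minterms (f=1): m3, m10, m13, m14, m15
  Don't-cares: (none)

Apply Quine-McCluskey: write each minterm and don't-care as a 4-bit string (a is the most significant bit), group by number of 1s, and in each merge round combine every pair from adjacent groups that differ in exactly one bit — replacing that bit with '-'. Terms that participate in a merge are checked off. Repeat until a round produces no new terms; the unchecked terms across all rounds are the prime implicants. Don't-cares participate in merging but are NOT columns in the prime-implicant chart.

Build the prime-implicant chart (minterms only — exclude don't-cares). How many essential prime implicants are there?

size-2^0 implicants → 0011  1010(✓)  1101(✓)  1110(✓)  1111(✓)
size-2^1 implicants → 1-10  11-1  111-
Unchecked terms (primes): 0011, 1-10, 11-1, 111-
Minterm coverage:
  m3 ⊆ 0011 [E]
  m10 ⊆ 1-10 [E]
  m13 ⊆ 11-1 [E]
  m14 ⊆ 1-10,111-
  m15 ⊆ 11-1,111-
E = {0011, 1-10, 11-1}

3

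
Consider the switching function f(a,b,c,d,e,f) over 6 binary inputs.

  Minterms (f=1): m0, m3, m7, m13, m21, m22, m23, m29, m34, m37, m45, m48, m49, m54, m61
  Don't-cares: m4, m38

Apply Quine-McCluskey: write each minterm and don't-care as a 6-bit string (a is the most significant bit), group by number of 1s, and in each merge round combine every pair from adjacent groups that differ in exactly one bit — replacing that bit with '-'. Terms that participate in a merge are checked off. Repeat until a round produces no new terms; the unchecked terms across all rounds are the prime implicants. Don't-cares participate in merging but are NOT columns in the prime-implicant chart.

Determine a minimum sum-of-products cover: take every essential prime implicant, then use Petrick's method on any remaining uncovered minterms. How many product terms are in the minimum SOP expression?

8

Round 0: 000000✓ 000011✓ 000100✓ 000111✓ 001101✓ 010101✓ 010110✓ 010111✓ 011101✓ 100010✓ 100101✓ 100110✓ 101101✓ 110000✓ 110001✓ 110110✓ 111101✓
Round 1: -01101✓ -10110 -11101✓ 0-0111 0-1101✓ 000-00 000-11 01-101 0101-1 01011- 1-0110 1-1101✓ 10-101 100-10 11000-
Round 2: --1101
PIs = {--1101, -10110, 0-0111, 000-00, 000-11, 01-101, 0101-1, 01011-, 1-0110, 10-101, 100-10, 11000-}
Coverage chart:
  m0: 000-00 ←essential
  m3: 000-11 ←essential
  m7: 0-0111,000-11
  m13: --1101 ←essential
  m21: 01-101,0101-1
  m22: -10110,01011-
  m23: 0-0111,0101-1,01011-
  m29: --1101,01-101
  m34: 100-10 ←essential
  m37: 10-101 ←essential
  m45: --1101,10-101
  m48: 11000- ←essential
  m49: 11000- ←essential
  m54: -10110,1-0110
  m61: --1101 ←essential
Essential: --1101, 000-00, 000-11, 10-101, 100-10, 11000-
Petrick residual → -10110, 0101-1
Min cover (8 terms): cde'f + bc'def' + a'b'c'e'f' + a'b'c'ef + a'bc'df + ab'de'f + ab'c'ef' + abc'd'e'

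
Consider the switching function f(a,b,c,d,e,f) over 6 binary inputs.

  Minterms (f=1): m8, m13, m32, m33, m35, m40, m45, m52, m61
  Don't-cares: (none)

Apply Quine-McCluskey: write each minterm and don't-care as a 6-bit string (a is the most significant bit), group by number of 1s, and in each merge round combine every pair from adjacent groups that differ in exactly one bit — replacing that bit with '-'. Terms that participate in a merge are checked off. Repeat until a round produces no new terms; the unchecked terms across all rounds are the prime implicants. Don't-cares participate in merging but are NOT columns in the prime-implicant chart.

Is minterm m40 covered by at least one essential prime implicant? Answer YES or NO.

YES

[col 0] 001000*, 001101*, 100000*, 100001*, 100011*, 101000*, 101101*, 110100, 111101*
[col 1] -01000, -01101, 1-1101, 10-000, 1000-1, 10000-
Prime implicants: -01000, -01101, 1-1101, 10-000, 1000-1, 10000-, 110100
PI chart (minterm → PIs covering it):
  8 | -01000  (sole → essential)
  13 | -01101  (sole → essential)
  32 | 10-000,10000-
  33 | 1000-1,10000-
  35 | 1000-1  (sole → essential)
  40 | -01000,10-000
  45 | -01101,1-1101
  52 | 110100  (sole → essential)
  61 | 1-1101  (sole → essential)
Essential prime implicants: -01000, -01101, 1-1101, 1000-1, 110100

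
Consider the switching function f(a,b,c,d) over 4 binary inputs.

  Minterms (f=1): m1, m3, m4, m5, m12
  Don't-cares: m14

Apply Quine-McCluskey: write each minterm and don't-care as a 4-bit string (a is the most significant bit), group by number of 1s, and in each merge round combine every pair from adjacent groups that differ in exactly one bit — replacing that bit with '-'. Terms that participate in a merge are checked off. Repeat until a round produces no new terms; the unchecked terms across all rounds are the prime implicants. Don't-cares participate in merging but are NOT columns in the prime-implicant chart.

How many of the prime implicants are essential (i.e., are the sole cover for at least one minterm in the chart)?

Round 0: 0001✓ 0011✓ 0100✓ 0101✓ 1100✓ 1110✓
Round 1: -100 0-01 00-1 010- 11-0
PIs = {-100, 0-01, 00-1, 010-, 11-0}
Coverage chart:
  m1: 0-01,00-1
  m3: 00-1 ←essential
  m4: -100,010-
  m5: 0-01,010-
  m12: -100,11-0
Essential: 00-1

1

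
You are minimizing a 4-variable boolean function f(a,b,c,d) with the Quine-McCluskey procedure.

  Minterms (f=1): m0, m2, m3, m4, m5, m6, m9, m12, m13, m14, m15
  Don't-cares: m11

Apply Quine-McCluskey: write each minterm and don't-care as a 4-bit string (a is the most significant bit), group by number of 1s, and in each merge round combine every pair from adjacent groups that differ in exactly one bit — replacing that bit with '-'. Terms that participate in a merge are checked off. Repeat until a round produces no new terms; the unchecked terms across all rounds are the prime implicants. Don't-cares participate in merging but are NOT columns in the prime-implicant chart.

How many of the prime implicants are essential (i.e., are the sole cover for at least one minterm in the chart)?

3

size-2^0 implicants → 0000(✓)  0010(✓)  0011(✓)  0100(✓)  0101(✓)  0110(✓)  1001(✓)  1011(✓)  1100(✓)  1101(✓)  1110(✓)  1111(✓)
size-2^1 implicants → -011  -100(✓)  -101(✓)  -110(✓)  0-00(✓)  0-10(✓)  00-0(✓)  001-  01-0(✓)  010-(✓)  1-01(✓)  1-11(✓)  10-1(✓)  11-0(✓)  11-1(✓)  110-(✓)  111-(✓)
size-2^2 implicants → -1-0  -10-  0--0  1--1  11--
Unchecked terms (primes): -011, -1-0, -10-, 0--0, 001-, 1--1, 11--
Minterm coverage:
  m0 ⊆ 0--0 [E]
  m2 ⊆ 0--0,001-
  m3 ⊆ -011,001-
  m4 ⊆ -1-0,-10-,0--0
  m5 ⊆ -10- [E]
  m6 ⊆ -1-0,0--0
  m9 ⊆ 1--1 [E]
  m12 ⊆ -1-0,-10-,11--
  m13 ⊆ -10-,1--1,11--
  m14 ⊆ -1-0,11--
  m15 ⊆ 1--1,11--
E = {-10-, 0--0, 1--1}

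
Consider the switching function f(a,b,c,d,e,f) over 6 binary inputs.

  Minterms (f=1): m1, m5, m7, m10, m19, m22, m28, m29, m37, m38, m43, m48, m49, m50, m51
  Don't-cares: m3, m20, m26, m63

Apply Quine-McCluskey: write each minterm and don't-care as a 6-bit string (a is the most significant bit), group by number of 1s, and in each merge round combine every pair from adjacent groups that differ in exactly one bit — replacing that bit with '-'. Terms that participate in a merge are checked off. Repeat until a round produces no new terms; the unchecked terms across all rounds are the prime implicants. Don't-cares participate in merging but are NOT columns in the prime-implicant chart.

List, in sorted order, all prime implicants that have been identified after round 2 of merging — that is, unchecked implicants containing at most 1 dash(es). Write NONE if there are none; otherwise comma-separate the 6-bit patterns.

-00101, -10011, 0-0011, 0-1010, 01-100, 0101-0, 01110-, 100110, 101011, 111111

[col 0] 000001*, 000011*, 000101*, 000111*, 001010*, 010011*, 010100*, 010110*, 011010*, 011100*, 011101*, 100101*, 100110, 101011, 110000*, 110001*, 110010*, 110011*, 111111
[col 1] -00101, -10011, 0-0011, 0-1010, 000-01*, 000-11*, 0000-1*, 0001-1*, 01-100, 0101-0, 01110-, 1100-0*, 1100-1*, 11000-*, 11001-*
[col 2] 000--1, 1100--
Prime implicants: -00101, -10011, 0-0011, 0-1010, 000--1, 01-100, 0101-0, 01110-, 100110, 101011, 1100--, 111111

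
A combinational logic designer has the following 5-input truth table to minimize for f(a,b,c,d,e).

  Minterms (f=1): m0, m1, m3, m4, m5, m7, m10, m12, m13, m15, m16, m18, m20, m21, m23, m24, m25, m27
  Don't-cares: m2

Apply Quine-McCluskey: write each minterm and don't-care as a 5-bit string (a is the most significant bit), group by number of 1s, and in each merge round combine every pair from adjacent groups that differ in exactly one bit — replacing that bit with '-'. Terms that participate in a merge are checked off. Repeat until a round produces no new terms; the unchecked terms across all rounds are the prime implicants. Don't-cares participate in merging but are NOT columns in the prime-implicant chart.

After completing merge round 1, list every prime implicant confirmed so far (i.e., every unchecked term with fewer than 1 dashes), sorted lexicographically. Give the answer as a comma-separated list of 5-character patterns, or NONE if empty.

NONE

[col 0] 00000*, 00001*, 00010*, 00011*, 00100*, 00101*, 00111*, 01010*, 01100*, 01101*, 01111*, 10000*, 10010*, 10100*, 10101*, 10111*, 11000*, 11001*, 11011*
[col 1] -0000*, -0010*, -0100*, -0101*, -0111*, 0-010, 0-100*, 0-101*, 0-111*, 00-00*, 00-01*, 00-11*, 000-0*, 000-1*, 0000-*, 0001-*, 001-1*, 0010-*, 011-1*, 0110-*, 1-000, 10-00*, 100-0*, 101-1*, 1010-*, 110-1, 1100-
[col 2] -0-00, -00-0, -01-1, -010-, 0-1-1, 0-10-, 00--1, 00-0-, 000--
Prime implicants: -0-00, -00-0, -01-1, -010-, 0-010, 0-1-1, 0-10-, 00--1, 00-0-, 000--, 1-000, 110-1, 1100-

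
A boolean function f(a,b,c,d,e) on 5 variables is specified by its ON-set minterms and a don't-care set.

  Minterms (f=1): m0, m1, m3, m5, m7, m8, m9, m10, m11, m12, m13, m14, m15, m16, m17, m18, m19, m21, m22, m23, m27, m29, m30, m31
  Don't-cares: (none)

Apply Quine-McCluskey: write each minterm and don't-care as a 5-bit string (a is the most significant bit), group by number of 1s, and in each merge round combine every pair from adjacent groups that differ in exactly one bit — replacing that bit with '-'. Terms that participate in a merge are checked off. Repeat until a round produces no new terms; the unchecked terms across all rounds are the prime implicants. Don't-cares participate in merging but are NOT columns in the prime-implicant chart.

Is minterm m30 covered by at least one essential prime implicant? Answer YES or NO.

NO

Round 0: 00000✓ 00001✓ 00011✓ 00101✓ 00111✓ 01000✓ 01001✓ 01010✓ 01011✓ 01100✓ 01101✓ 01110✓ 01111✓ 10000✓ 10001✓ 10010✓ 10011✓ 10101✓ 10110✓ 10111✓ 11011✓ 11101✓ 11110✓ 11111✓
Round 1: -0000✓ -0001✓ -0011✓ -0101✓ -0111✓ -1011✓ -1101✓ -1110✓ -1111✓ 0-000✓ 0-001✓ 0-011✓ 0-101✓ 0-111✓ 00-01✓ 00-11✓ 000-1✓ 0000-✓ 001-1✓ 01-00✓ 01-01✓ 01-10✓ 01-11✓ 010-0✓ 010-1✓ 0100-✓ 0101-✓ 011-0✓ 011-1✓ 0110-✓ 0111-✓ 1-011✓ 1-101✓ 1-110✓ 1-111✓ 10-01✓ 10-10✓ 10-11✓ 100-0✓ 100-1✓ 1000-✓ 1001-✓ 101-1✓ 1011-✓ 11-11✓ 111-1✓ 1111-✓
Round 2: --011✓ --101✓ --111✓ -0-01✓ -0-11✓ -00-1✓ -000- -01-1✓ -1-11✓ -11-1✓ -111- 0--01✓ 0--11✓ 0-0-1✓ 0-00- 0-1-1✓ 00--1✓ 01--0✓ 01--1✓ 01-0-✓ 01-1-✓ 010--✓ 011--✓ 1--11✓ 1-1-1✓ 1-11- 10--1✓ 10-1- 100--
Round 3: ---11 --1-1 -0--1 0---1 01---
PIs = {---11, --1-1, -0--1, -000-, -111-, 0---1, 0-00-, 01---, 1-11-, 10-1-, 100--}
Coverage chart:
  m0: -000-,0-00-
  m1: -0--1,-000-,0---1,0-00-
  m3: ---11,-0--1,0---1
  m5: --1-1,-0--1,0---1
  m7: ---11,--1-1,-0--1,0---1
  m8: 0-00-,01---
  m9: 0---1,0-00-,01---
  m10: 01--- ←essential
  m11: ---11,0---1,01---
  m12: 01--- ←essential
  m13: --1-1,0---1,01---
  m14: -111-,01---
  m15: ---11,--1-1,-111-,0---1,01---
  m16: -000-,100--
  m17: -0--1,-000-,100--
  m18: 10-1-,100--
  m19: ---11,-0--1,10-1-,100--
  m21: --1-1,-0--1
  m22: 1-11-,10-1-
  m23: ---11,--1-1,-0--1,1-11-,10-1-
  m27: ---11 ←essential
  m29: --1-1 ←essential
  m30: -111-,1-11-
  m31: ---11,--1-1,-111-,1-11-
Essential: ---11, --1-1, 01---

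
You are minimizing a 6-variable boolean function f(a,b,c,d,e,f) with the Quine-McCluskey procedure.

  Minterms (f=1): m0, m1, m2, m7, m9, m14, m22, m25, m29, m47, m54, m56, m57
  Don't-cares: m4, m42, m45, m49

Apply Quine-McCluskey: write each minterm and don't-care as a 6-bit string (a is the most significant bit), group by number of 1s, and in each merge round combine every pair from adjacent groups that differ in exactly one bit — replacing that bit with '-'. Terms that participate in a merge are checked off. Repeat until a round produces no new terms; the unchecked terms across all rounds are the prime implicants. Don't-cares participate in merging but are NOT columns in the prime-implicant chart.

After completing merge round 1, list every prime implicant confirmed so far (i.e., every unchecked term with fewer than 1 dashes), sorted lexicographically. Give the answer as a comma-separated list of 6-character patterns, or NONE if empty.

000111, 001110, 101010

size-2^0 implicants → 000000(✓)  000001(✓)  000010(✓)  000100(✓)  000111  001001(✓)  001110  010110(✓)  011001(✓)  011101(✓)  101010  101101(✓)  101111(✓)  110001(✓)  110110(✓)  111000(✓)  111001(✓)
size-2^1 implicants → -10110  -11001  0-1001  00-001  000-00  0000-0  00000-  011-01  1011-1  11-001  11100-
Unchecked terms (primes): -10110, -11001, 0-1001, 00-001, 000-00, 0000-0, 00000-, 000111, 001110, 011-01, 101010, 1011-1, 11-001, 11100-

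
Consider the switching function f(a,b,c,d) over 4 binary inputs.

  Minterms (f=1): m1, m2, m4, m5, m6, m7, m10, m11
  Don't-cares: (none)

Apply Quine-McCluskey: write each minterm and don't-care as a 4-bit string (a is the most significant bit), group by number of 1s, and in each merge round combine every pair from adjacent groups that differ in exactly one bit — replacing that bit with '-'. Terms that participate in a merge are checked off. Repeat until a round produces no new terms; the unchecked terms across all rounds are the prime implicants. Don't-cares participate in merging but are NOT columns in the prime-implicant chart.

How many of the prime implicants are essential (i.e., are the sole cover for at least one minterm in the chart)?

Round 0: 0001✓ 0010✓ 0100✓ 0101✓ 0110✓ 0111✓ 1010✓ 1011✓
Round 1: -010 0-01 0-10 01-0✓ 01-1✓ 010-✓ 011-✓ 101-
Round 2: 01--
PIs = {-010, 0-01, 0-10, 01--, 101-}
Coverage chart:
  m1: 0-01 ←essential
  m2: -010,0-10
  m4: 01-- ←essential
  m5: 0-01,01--
  m6: 0-10,01--
  m7: 01-- ←essential
  m10: -010,101-
  m11: 101- ←essential
Essential: 0-01, 01--, 101-

3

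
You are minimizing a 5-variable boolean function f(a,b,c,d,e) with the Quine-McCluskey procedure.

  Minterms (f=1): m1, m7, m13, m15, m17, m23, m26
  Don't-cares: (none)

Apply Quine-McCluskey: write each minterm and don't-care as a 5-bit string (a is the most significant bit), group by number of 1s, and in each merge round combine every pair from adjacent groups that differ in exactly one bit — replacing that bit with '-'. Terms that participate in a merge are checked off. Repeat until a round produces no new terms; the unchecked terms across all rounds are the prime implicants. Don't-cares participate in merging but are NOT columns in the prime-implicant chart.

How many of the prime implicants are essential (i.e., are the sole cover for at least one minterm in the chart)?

4

[col 0] 00001*, 00111*, 01101*, 01111*, 10001*, 10111*, 11010
[col 1] -0001, -0111, 0-111, 011-1
Prime implicants: -0001, -0111, 0-111, 011-1, 11010
PI chart (minterm → PIs covering it):
  1 | -0001  (sole → essential)
  7 | -0111,0-111
  13 | 011-1  (sole → essential)
  15 | 0-111,011-1
  17 | -0001  (sole → essential)
  23 | -0111  (sole → essential)
  26 | 11010  (sole → essential)
Essential prime implicants: -0001, -0111, 011-1, 11010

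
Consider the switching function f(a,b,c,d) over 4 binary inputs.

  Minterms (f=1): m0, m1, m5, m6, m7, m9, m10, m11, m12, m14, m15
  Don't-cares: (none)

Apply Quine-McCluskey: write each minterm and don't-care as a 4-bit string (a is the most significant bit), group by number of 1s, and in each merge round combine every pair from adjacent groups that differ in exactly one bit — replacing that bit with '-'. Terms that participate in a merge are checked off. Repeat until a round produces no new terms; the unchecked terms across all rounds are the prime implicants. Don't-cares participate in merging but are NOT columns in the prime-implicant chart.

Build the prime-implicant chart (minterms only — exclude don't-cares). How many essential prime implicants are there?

4

Round 0: 0000✓ 0001✓ 0101✓ 0110✓ 0111✓ 1001✓ 1010✓ 1011✓ 1100✓ 1110✓ 1111✓
Round 1: -001 -110✓ -111✓ 0-01 000- 01-1 011-✓ 1-10✓ 1-11✓ 10-1 101-✓ 11-0 111-✓
Round 2: -11- 1-1-
PIs = {-001, -11-, 0-01, 000-, 01-1, 1-1-, 10-1, 11-0}
Coverage chart:
  m0: 000- ←essential
  m1: -001,0-01,000-
  m5: 0-01,01-1
  m6: -11- ←essential
  m7: -11-,01-1
  m9: -001,10-1
  m10: 1-1- ←essential
  m11: 1-1-,10-1
  m12: 11-0 ←essential
  m14: -11-,1-1-,11-0
  m15: -11-,1-1-
Essential: -11-, 000-, 1-1-, 11-0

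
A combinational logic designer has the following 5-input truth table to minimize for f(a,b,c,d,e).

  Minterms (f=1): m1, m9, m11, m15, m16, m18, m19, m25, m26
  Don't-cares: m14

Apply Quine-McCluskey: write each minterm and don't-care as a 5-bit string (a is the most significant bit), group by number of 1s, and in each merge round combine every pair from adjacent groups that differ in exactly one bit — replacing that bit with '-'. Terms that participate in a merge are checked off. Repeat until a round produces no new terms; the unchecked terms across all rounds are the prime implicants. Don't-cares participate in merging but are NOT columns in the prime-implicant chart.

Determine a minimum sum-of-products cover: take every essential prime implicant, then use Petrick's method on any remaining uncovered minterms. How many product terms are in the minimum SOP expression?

6

[col 0] 00001*, 01001*, 01011*, 01110*, 01111*, 10000*, 10010*, 10011*, 11001*, 11010*
[col 1] -1001, 0-001, 01-11, 010-1, 0111-, 1-010, 100-0, 1001-
Prime implicants: -1001, 0-001, 01-11, 010-1, 0111-, 1-010, 100-0, 1001-
PI chart (minterm → PIs covering it):
  1 | 0-001  (sole → essential)
  9 | -1001,0-001,010-1
  11 | 01-11,010-1
  15 | 01-11,0111-
  16 | 100-0  (sole → essential)
  18 | 1-010,100-0,1001-
  19 | 1001-  (sole → essential)
  25 | -1001  (sole → essential)
  26 | 1-010  (sole → essential)
Essential prime implicants: -1001, 0-001, 1-010, 100-0, 1001-
Petrick residual → 01-11
Minimum SOP uses 6 PIs: bc'd'e + a'c'd'e + a'bde + ac'de' + ab'c'e' + ab'c'd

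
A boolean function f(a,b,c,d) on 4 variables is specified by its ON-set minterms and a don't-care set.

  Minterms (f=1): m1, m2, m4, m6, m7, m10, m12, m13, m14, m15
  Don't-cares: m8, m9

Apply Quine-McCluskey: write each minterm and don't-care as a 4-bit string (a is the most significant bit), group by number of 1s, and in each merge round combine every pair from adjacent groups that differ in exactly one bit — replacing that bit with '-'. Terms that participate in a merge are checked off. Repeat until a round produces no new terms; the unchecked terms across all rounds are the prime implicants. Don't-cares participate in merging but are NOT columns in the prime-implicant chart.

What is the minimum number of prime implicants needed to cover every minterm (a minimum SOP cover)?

5

size-2^0 implicants → 0001(✓)  0010(✓)  0100(✓)  0110(✓)  0111(✓)  1000(✓)  1001(✓)  1010(✓)  1100(✓)  1101(✓)  1110(✓)  1111(✓)
size-2^1 implicants → -001  -010(✓)  -100(✓)  -110(✓)  -111(✓)  0-10(✓)  01-0(✓)  011-(✓)  1-00(✓)  1-01(✓)  1-10(✓)  10-0(✓)  100-(✓)  11-0(✓)  11-1(✓)  110-(✓)  111-(✓)
size-2^2 implicants → --10  -1-0  -11-  1--0  1-0-  11--
Unchecked terms (primes): --10, -001, -1-0, -11-, 1--0, 1-0-, 11--
Minterm coverage:
  m1 ⊆ -001 [E]
  m2 ⊆ --10 [E]
  m4 ⊆ -1-0 [E]
  m6 ⊆ --10,-1-0,-11-
  m7 ⊆ -11- [E]
  m10 ⊆ --10,1--0
  m12 ⊆ -1-0,1--0,1-0-,11--
  m13 ⊆ 1-0-,11--
  m14 ⊆ --10,-1-0,-11-,1--0,11--
  m15 ⊆ -11-,11--
E = {--10, -001, -1-0, -11-}
Petrick residual → 1-0-
Cover = cd' + b'c'd + bd' + bc + ac'  |cover|=5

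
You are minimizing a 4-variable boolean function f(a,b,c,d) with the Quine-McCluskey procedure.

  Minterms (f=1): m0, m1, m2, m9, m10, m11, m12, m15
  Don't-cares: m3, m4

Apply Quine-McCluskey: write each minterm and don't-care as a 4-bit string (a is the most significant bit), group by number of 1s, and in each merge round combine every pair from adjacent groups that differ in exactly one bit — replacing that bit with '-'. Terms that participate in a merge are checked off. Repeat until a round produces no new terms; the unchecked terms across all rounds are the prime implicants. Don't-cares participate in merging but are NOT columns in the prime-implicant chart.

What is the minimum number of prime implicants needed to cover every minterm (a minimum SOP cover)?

5

Round 0: 0000✓ 0001✓ 0010✓ 0011✓ 0100✓ 1001✓ 1010✓ 1011✓ 1100✓ 1111✓
Round 1: -001✓ -010✓ -011✓ -100 0-00 00-0✓ 00-1✓ 000-✓ 001-✓ 1-11 10-1✓ 101-✓
Round 2: -0-1 -01- 00--
PIs = {-0-1, -01-, -100, 0-00, 00--, 1-11}
Coverage chart:
  m0: 0-00,00--
  m1: -0-1,00--
  m2: -01-,00--
  m9: -0-1 ←essential
  m10: -01- ←essential
  m11: -0-1,-01-,1-11
  m12: -100 ←essential
  m15: 1-11 ←essential
Essential: -0-1, -01-, -100, 1-11
Petrick residual → 0-00
Min cover (5 terms): b'd + b'c + bc'd' + a'c'd' + acd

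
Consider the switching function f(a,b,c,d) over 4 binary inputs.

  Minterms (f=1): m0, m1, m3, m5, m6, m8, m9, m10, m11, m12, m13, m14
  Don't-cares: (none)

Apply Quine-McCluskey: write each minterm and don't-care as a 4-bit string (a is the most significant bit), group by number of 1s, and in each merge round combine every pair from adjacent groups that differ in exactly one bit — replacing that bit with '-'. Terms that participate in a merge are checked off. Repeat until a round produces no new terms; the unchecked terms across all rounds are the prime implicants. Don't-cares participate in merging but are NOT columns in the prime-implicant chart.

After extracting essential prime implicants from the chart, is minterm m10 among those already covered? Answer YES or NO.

NO

Round 0: 0000✓ 0001✓ 0011✓ 0101✓ 0110✓ 1000✓ 1001✓ 1010✓ 1011✓ 1100✓ 1101✓ 1110✓
Round 1: -000✓ -001✓ -011✓ -101✓ -110 0-01✓ 00-1✓ 000-✓ 1-00✓ 1-01✓ 1-10✓ 10-0✓ 10-1✓ 100-✓ 101-✓ 11-0✓ 110-✓
Round 2: --01 -0-1 -00- 1--0 1-0- 10--
PIs = {--01, -0-1, -00-, -110, 1--0, 1-0-, 10--}
Coverage chart:
  m0: -00- ←essential
  m1: --01,-0-1,-00-
  m3: -0-1 ←essential
  m5: --01 ←essential
  m6: -110 ←essential
  m8: -00-,1--0,1-0-,10--
  m9: --01,-0-1,-00-,1-0-,10--
  m10: 1--0,10--
  m11: -0-1,10--
  m12: 1--0,1-0-
  m13: --01,1-0-
  m14: -110,1--0
Essential: --01, -0-1, -00-, -110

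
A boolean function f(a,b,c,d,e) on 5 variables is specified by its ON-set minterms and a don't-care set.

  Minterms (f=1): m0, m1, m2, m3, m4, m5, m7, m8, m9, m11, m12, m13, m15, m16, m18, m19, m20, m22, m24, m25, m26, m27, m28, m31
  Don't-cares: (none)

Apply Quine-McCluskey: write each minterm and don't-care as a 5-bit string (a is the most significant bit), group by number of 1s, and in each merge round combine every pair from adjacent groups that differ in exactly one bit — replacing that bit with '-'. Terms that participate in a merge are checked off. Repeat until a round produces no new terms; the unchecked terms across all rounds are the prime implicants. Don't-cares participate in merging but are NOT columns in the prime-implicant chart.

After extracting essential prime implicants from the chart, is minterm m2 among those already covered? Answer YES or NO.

Round 0: 00000✓ 00001✓ 00010✓ 00011✓ 00100✓ 00101✓ 00111✓ 01000✓ 01001✓ 01011✓ 01100✓ 01101✓ 01111✓ 10000✓ 10010✓ 10011✓ 10100✓ 10110✓ 11000✓ 11001✓ 11010✓ 11011✓ 11100✓ 11111✓
Round 1: -0000✓ -0010✓ -0011✓ -0100✓ -1000✓ -1001✓ -1011✓ -1100✓ -1111✓ 0-000✓ 0-001✓ 0-011✓ 0-100✓ 0-101✓ 0-111✓ 00-00✓ 00-01✓ 00-11✓ 000-0✓ 000-1✓ 0000-✓ 0001-✓ 001-1✓ 0010-✓ 01-00✓ 01-01✓ 01-11✓ 010-1✓ 0100-✓ 011-1✓ 0110-✓ 1-000✓ 1-010✓ 1-011✓ 1-100✓ 10-00✓ 10-10✓ 100-0✓ 1001-✓ 101-0✓ 11-00✓ 11-11✓ 110-0✓ 110-1✓ 1100-✓ 1101-✓
Round 2: --000✓ --011 --100✓ -0-00✓ -00-0 -001- -1-00✓ -1-11 -10-1 -100- 0--00✓ 0--01✓ 0--11✓ 0-0-1✓ 0-00-✓ 0-1-1✓ 0-10-✓ 00--1✓ 00-0-✓ 000-- 01--1✓ 01-0-✓ 1--00✓ 1-0-0 1-01- 10--0 110--
Round 3: ---00 0---1 0--0-
PIs = {---00, --011, -00-0, -001-, -1-11, -10-1, -100-, 0---1, 0--0-, 000--, 1-0-0, 1-01-, 10--0, 110--}
Coverage chart:
  m0: ---00,-00-0,0--0-,000--
  m1: 0---1,0--0-,000--
  m2: -00-0,-001-,000--
  m3: --011,-001-,0---1,000--
  m4: ---00,0--0-
  m5: 0---1,0--0-
  m7: 0---1 ←essential
  m8: ---00,-100-,0--0-
  m9: -10-1,-100-,0---1,0--0-
  m11: --011,-1-11,-10-1,0---1
  m12: ---00,0--0-
  m13: 0---1,0--0-
  m15: -1-11,0---1
  m16: ---00,-00-0,1-0-0,10--0
  m18: -00-0,-001-,1-0-0,1-01-,10--0
  m19: --011,-001-,1-01-
  m20: ---00,10--0
  m22: 10--0 ←essential
  m24: ---00,-100-,1-0-0,110--
  m25: -10-1,-100-,110--
  m26: 1-0-0,1-01-,110--
  m27: --011,-1-11,-10-1,1-01-,110--
  m28: ---00 ←essential
  m31: -1-11 ←essential
Essential: ---00, -1-11, 0---1, 10--0

NO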